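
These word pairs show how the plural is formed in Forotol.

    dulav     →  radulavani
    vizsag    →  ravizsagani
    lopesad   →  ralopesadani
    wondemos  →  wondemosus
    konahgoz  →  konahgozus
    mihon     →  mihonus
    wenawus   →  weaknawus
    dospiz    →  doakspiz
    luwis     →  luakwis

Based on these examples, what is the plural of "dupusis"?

"dupusis" has last vowel 'i'. The stems whose last vowel is 'i' (dospiz → doakspiz, luwis → luakwis) insert -ak- after the first vowel.
So dupusis → duakpusis.

duakpusis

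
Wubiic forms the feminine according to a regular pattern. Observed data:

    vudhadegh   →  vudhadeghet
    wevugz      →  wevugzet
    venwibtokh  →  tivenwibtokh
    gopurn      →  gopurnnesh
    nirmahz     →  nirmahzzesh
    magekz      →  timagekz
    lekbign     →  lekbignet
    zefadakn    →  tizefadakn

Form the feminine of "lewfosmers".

lewfosmerssesh

venwibtokh and vudhadegh both end in -h yet inflect differently (tivenwibtokh, vudhadeghet), so the final letter is not what conditions the rule; the second-to-last letter is.
"lewfosmers" has second-to-last letter 'r'. The one such stem in the data (gopurn → gopurnnesh) doubles the final consonant and adds -esh (as does nirmahz), so the same rule applies.
So lewfosmers → lewfosmerssesh.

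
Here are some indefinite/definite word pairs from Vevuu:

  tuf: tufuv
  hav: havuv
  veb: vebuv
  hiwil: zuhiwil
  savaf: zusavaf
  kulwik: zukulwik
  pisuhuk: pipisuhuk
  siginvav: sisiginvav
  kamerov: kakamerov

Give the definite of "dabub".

zudabub

tuf and savaf both end in -f yet inflect differently (tufuv, zusavaf), so the final letter is not what conditions the rule; the number of vowels is.
"dabub" has 2 vowels. The stems with 2 vowels (hiwil → zuhiwil, savaf → zusavaf, kulwik → zukulwik) add the prefix zu-.
So dabub → zudabub.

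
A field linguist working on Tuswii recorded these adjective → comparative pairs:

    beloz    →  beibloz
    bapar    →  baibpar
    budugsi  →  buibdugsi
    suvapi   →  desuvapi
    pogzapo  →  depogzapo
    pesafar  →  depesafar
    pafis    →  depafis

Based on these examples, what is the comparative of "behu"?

budugsi and suvapi both end in -i yet inflect differently (buibdugsi, desuvapi), so the final letter is not what conditions the rule; the first letter is.
"behu" begins with b-. The stems beginning with b- (beloz → beibloz, bapar → baibpar, budugsi → buibdugsi) insert -ib- after the first vowel.
So behu → beibhu.

beibhu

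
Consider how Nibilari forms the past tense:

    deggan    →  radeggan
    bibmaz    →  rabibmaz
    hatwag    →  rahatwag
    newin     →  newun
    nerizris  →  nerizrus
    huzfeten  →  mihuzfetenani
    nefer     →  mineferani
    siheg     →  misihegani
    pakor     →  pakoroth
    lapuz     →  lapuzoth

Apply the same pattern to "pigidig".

pigidug

deggan and newin both end in -n yet inflect differently (radeggan, newun), so the final letter is not what conditions the rule; the last vowel is.
"pigidig" has last vowel 'i'. The stems whose last vowel is 'i' (newin → newun, nerizris → nerizrus) change the last vowel to 'u'.
The other patterns: stems whose last vowel is 'a' add the prefix ra-; stems whose last vowel is 'e' add mi- … -ani around the stem; stems whose last vowel is 'o' or 'u' add -oth.
So pigidig → pigidug.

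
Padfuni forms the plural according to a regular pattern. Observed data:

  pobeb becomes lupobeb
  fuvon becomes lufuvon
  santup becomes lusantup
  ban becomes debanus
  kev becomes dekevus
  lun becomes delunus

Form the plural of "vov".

fuvon and ban both end in -n yet inflect differently (lufuvon, debanus), so the final letter is not what conditions the rule; the number of vowels is.
"vov" has 1 vowel. The stems with 1 vowel (ban → debanus, kev → dekevus, lun → delunus) add de- … -us around the stem.
So vov → devovus.

devovus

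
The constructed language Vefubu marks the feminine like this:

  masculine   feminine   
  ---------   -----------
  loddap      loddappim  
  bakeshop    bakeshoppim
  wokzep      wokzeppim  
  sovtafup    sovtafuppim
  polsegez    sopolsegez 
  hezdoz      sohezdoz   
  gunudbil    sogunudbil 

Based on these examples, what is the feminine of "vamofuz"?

"vamofuz" ends in -z. The stems ending in -z (polsegez → sopolsegez, hezdoz → sohezdoz) add the prefix so-.
The other pattern: stems ending in -p double the final consonant and add -im.
So vamofuz → sovamofuz.

sovamofuz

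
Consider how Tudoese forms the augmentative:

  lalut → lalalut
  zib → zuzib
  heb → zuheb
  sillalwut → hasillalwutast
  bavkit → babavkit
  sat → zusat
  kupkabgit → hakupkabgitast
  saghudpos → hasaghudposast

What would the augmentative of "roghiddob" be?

sat and bavkit both end in -t yet inflect differently (zusat, babavkit), so the final letter is not what conditions the rule; the number of vowels is.
"roghiddob" has 3 vowels. The stems with 3 vowels (sillalwut → hasillalwutast, kupkabgit → hakupkabgitast, saghudpos → hasaghudposast) add ha- … -ast around the stem.
So roghiddob → haroghiddobast.

haroghiddobast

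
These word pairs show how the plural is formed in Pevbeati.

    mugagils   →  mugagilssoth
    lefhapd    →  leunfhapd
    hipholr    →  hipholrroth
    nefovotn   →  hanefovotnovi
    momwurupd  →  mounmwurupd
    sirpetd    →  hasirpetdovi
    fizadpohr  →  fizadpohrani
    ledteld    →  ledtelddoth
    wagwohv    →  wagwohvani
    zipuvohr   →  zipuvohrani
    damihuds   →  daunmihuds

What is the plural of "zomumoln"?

momwurupd and ledteld both end in -d yet inflect differently (mounmwurupd, ledtelddoth), so the final letter is not what conditions the rule; the second-to-last letter is.
"zomumoln" has second-to-last letter 'l'. The stems whose second-to-last letter is 'l' (ledteld → ledtelddoth, hipholr → hipholrroth, mugagils → mugagilssoth) double the final consonant and add -oth.
The other patterns: stems whose second-to-last letter is 'd' or 'p' insert -un- after the first vowel; stems whose second-to-last letter is 'h' add -ani; stems whose second-to-last letter is 't' add ha- … -ovi around the stem.
So zomumoln → zomumolnnoth.

zomumolnnoth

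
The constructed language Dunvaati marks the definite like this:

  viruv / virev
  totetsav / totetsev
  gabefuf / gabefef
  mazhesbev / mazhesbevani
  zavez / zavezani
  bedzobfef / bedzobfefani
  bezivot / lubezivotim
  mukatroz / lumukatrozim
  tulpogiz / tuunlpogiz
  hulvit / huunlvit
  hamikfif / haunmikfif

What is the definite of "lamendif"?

viruv and mazhesbev both end in -v yet inflect differently (virev, mazhesbevani), so the final letter is not what conditions the rule; the last vowel is.
"lamendif" has last vowel 'i'. The stems whose last vowel is 'i' (tulpogiz → tuunlpogiz, hulvit → huunlvit, hamikfif → haunmikfif) insert -un- after the first vowel.
So lamendif → launmendif.

launmendif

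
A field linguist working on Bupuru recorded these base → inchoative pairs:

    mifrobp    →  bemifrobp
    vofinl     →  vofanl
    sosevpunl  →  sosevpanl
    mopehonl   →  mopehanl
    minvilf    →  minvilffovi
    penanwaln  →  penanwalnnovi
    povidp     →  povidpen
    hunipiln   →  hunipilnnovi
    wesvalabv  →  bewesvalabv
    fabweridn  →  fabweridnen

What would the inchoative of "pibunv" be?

pibanv

fabweridn and hunipiln both end in -n yet inflect differently (fabweridnen, hunipilnnovi), so the final letter is not what conditions the rule; the second-to-last letter is.
"pibunv" has second-to-last letter 'n'. The stems whose second-to-last letter is 'n' (vofinl → vofanl, mopehonl → mopehanl, sosevpunl → sosevpanl) change the last vowel to 'a'.
So pibunv → pibanv.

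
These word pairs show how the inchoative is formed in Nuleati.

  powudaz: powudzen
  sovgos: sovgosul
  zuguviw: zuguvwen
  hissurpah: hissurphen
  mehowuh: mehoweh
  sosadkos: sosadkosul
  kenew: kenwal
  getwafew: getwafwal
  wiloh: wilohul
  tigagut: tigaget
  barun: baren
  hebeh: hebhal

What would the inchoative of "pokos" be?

pokosul

"pokos" has last vowel 'o'. The stems whose last vowel is 'o' (sosadkos → sosadkosul, wiloh → wilohul, sovgos → sovgosul) add -ul.
The other patterns: stems whose last vowel is 'e' delete the last vowel and add -al; stems whose last vowel is 'a' or 'i' delete the last vowel and add -en; stems whose last vowel is 'u' change the last vowel to 'e'.
So pokos → pokosul.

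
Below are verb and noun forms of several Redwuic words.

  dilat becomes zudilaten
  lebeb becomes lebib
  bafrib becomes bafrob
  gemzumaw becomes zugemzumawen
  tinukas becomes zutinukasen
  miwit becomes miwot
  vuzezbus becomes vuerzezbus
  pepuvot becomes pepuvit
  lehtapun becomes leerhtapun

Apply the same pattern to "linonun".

dilat and pepuvot both end in -t yet inflect differently (zudilaten, pepuvit), so the final letter is not what conditions the rule; the last vowel is.
"linonun" has last vowel 'u'. The stems whose last vowel is 'u' (lehtapun → leerhtapun, vuzezbus → vuerzezbus) insert -er- after the first vowel.
The other patterns: stems whose last vowel is 'a' add zu- … -en around the stem; stems whose last vowel is 'e' or 'o' change the last vowel to 'i'; stems whose last vowel is 'i' change the last vowel to 'o'.
So linonun → liernonun.

liernonun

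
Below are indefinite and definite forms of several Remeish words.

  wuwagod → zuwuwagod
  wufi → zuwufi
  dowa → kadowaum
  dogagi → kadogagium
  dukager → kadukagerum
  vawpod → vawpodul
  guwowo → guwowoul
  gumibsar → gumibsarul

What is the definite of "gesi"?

"gesi" begins with g-. The stems beginning with g- (guwowo → guwowoul, gumibsar → gumibsarul) add -ul.
The other patterns: stems beginning with w- add the prefix zu-; stems beginning with d- add ka- … -um around the stem.
So gesi → gesiul.

gesiul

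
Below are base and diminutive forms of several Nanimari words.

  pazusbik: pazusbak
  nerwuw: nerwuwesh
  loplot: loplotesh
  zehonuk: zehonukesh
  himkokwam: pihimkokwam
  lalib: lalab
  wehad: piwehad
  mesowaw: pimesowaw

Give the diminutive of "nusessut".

"nusessut" has last vowel 'u'. The stems whose last vowel is 'u' (zehonuk → zehonukesh, nerwuw → nerwuwesh) add -esh.
So nusessut → nusessutesh.

nusessutesh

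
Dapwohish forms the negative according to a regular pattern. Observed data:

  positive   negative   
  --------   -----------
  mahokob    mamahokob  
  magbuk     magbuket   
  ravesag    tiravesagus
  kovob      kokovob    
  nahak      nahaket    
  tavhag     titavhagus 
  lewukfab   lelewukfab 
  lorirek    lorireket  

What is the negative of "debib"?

lewukfab and nahak both have last vowel 'a' yet inflect differently (lelewukfab, nahaket), so the last vowel is not what conditions the rule; the final letter is.
"debib" ends in -b. The stems ending in -b (mahokob → mamahokob, lewukfab → lelewukfab, kovob → kokovob) repeat the first consonant+vowel as a prefix.
The other patterns: stems ending in -k add -et; stems ending in -g add ti- … -us around the stem.
So debib → dedebib.

dedebib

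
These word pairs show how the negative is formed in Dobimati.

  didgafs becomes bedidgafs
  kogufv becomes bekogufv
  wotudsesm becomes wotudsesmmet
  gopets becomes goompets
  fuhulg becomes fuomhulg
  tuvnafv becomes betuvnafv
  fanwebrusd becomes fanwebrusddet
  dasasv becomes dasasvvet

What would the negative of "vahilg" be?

"vahilg" has second-to-last letter 'l'. The one such stem in the data (fuhulg → fuomhulg) inserts -om- after the first vowel (as does gopets), so the same rule applies.
So vahilg → vaomhilg.

vaomhilg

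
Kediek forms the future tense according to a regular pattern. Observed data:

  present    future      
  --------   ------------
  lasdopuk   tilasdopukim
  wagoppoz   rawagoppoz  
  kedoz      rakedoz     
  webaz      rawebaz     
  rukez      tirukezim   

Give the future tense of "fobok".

wagoppoz and rukez both end in -z yet inflect differently (rawagoppoz, tirukezim), so the final letter is not what conditions the rule; the last vowel is.
"fobok" has last vowel 'o'. The stems whose last vowel is 'o' (wagoppoz → rawagoppoz, kedoz → rakedoz) add the prefix ra-.
The other pattern: stems whose last vowel is 'e' or 'u' add ti- … -im around the stem.
So fobok → rafobok.

rafobok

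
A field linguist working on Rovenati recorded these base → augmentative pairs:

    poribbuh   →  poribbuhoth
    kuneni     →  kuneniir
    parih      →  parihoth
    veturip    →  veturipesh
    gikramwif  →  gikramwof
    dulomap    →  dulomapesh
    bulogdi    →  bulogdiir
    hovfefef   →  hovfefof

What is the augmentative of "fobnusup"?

gikramwif and parih both have last vowel 'i' yet inflect differently (gikramwof, parihoth), so the last vowel is not what conditions the rule; the final letter is.
"fobnusup" ends in -p. The stems ending in -p (veturip → veturipesh, dulomap → dulomapesh) add -esh.
The other patterns: stems ending in -f change the last vowel to 'o'; stems ending in -h add -oth; stems ending in -i add -ir.
So fobnusup → fobnusupesh.

fobnusupesh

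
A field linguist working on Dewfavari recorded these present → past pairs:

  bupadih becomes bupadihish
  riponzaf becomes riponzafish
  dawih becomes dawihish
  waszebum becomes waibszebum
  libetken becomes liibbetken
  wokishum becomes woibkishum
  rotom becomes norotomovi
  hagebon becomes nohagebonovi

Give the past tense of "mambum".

maibmbum

waszebum and rotom both end in -m yet inflect differently (waibszebum, norotomovi), so the final letter is not what conditions the rule; the last vowel is.
"mambum" has last vowel 'u'. The stems whose last vowel is 'u' (waszebum → waibszebum, wokishum → woibkishum) insert -ib- after the first vowel.
The other patterns: stems whose last vowel is 'a' or 'i' add -ish; stems whose last vowel is 'o' add no- … -ovi around the stem.
So mambum → maibmbum.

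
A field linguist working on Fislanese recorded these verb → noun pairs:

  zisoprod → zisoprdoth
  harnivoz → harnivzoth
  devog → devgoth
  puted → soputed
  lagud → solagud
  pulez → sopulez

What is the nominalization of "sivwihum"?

sosivwihum

zisoprod and puted both end in -d yet inflect differently (zisoprdoth, soputed), so the final letter is not what conditions the rule; the last vowel is.
"sivwihum" has last vowel 'u'. The one such stem in the data (lagud → solagud) adds the prefix so-, so the same rule applies.
So sivwihum → sosivwihum.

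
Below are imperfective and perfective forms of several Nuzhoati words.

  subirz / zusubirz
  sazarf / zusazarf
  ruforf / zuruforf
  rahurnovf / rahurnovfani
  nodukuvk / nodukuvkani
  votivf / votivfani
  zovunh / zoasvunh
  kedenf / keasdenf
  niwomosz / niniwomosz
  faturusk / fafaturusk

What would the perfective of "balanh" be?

sazarf and rahurnovf both end in -f yet inflect differently (zusazarf, rahurnovfani), so the final letter is not what conditions the rule; the second-to-last letter is.
"balanh" has second-to-last letter 'n'. The stems whose second-to-last letter is 'n' (zovunh → zoasvunh, kedenf → keasdenf) insert -as- after the first vowel.
So balanh → baaslanh.

baaslanh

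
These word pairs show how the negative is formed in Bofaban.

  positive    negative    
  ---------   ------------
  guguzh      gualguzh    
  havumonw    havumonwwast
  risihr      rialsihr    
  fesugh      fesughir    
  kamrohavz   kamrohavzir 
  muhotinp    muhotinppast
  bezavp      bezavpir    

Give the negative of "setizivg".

setizivgir

bezavp and muhotinp both end in -p yet inflect differently (bezavpir, muhotinppast), so the final letter is not what conditions the rule; the second-to-last letter is.
"setizivg" has second-to-last letter 'v'. The stems whose second-to-last letter is 'v' (bezavp → bezavpir, kamrohavz → kamrohavzir) add -ir.
So setizivg → setizivgir.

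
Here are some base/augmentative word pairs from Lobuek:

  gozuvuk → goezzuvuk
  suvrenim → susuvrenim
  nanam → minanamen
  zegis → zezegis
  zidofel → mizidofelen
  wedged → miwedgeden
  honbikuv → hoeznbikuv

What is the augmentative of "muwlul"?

muezwlul

"muwlul" has last vowel 'u'. The stems whose last vowel is 'u' (honbikuv → hoeznbikuv, gozuvuk → goezzuvuk) insert -ez- after the first vowel.
The other patterns: stems whose last vowel is 'a' or 'e' add mi- … -en around the stem; stems whose last vowel is 'i' repeat the first consonant+vowel as a prefix.
So muwlul → muezwlul.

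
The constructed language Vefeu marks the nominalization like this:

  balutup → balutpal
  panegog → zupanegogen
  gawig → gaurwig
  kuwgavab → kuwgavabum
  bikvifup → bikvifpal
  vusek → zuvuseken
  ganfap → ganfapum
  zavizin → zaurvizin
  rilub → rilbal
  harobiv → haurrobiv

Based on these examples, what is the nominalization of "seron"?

kuwgavab and rilub both end in -b yet inflect differently (kuwgavabum, rilbal), so the final letter is not what conditions the rule; the last vowel is.
"seron" has last vowel 'o'. The one such stem in the data (panegog → zupanegogen) adds zu- … -en around the stem, so the same rule applies.
So seron → zuseronen.

zuseronen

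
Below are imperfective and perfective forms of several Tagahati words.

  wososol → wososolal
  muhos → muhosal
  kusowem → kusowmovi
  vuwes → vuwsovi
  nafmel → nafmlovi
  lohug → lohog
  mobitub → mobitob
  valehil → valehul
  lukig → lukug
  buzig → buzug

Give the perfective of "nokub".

nokob

muhos and vuwes both end in -s yet inflect differently (muhosal, vuwsovi), so the final letter is not what conditions the rule; the last vowel is.
"nokub" has last vowel 'u'. The stems whose last vowel is 'u' (lohug → lohog, mobitub → mobitob) change the last vowel to 'o'.
So nokub → nokob.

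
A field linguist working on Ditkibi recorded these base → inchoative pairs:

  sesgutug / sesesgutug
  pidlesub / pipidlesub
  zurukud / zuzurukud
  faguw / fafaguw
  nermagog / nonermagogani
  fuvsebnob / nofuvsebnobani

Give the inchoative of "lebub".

sesgutug and nermagog both end in -g yet inflect differently (sesesgutug, nonermagogani), so the final letter is not what conditions the rule; the last vowel is.
"lebub" has last vowel 'u'. The stems whose last vowel is 'u' (sesgutug → sesesgutug, pidlesub → pipidlesub, zurukud → zuzurukud) repeat the first consonant+vowel as a prefix.
So lebub → lelebub.

lelebub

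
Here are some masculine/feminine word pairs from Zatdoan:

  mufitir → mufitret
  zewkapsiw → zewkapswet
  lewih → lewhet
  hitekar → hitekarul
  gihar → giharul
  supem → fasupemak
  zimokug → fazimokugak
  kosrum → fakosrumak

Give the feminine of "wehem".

"wehem" has last vowel 'e'. The one such stem in the data (supem → fasupemak) adds fa- … -ak around the stem, so the same rule applies.
The other patterns: stems whose last vowel is 'i' delete the last vowel and add -et; stems whose last vowel is 'a' add -ul.
So wehem → fawehemak.

fawehemak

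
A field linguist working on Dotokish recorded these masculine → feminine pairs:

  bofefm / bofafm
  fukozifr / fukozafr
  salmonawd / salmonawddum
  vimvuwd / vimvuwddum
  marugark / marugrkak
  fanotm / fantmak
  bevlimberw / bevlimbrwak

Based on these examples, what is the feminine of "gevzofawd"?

"gevzofawd" has second-to-last letter 'w'. The stems whose second-to-last letter is 'w' (salmonawd → salmonawddum, vimvuwd → vimvuwddum) double the final consonant and add -um.
So gevzofawd → gevzofawddum.

gevzofawddum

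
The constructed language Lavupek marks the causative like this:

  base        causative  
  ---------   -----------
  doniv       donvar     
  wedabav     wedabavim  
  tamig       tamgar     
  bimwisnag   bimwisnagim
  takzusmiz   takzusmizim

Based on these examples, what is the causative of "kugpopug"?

kugpopugim

"kugpopug" has 3 vowels. The stems with 3 vowels (bimwisnag → bimwisnagim, wedabav → wedabavim, takzusmiz → takzusmizim) add -im.
The other pattern: stems with 2 vowels delete the last vowel and add -ar.
So kugpopug → kugpopugim.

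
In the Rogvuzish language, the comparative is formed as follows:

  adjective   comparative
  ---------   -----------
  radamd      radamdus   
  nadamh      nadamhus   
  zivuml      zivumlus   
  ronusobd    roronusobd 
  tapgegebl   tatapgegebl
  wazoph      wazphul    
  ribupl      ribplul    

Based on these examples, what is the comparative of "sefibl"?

sesefibl

radamd and ronusobd both end in -d yet inflect differently (radamdus, roronusobd), so the final letter is not what conditions the rule; the second-to-last letter is.
"sefibl" has second-to-last letter 'b'. The stems whose second-to-last letter is 'b' (ronusobd → roronusobd, tapgegebl → tatapgegebl) repeat the first consonant+vowel as a prefix.
So sefibl → sesefibl.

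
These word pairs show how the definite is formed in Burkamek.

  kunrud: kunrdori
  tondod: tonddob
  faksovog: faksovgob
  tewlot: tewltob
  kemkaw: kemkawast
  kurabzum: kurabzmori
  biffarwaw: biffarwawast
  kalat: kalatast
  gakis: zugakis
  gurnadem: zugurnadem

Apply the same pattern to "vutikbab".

"vutikbab" has last vowel 'a'. The stems whose last vowel is 'a' (kemkaw → kemkawast, biffarwaw → biffarwawast, kalat → kalatast) add -ast.
So vutikbab → vutikbabast.

vutikbabast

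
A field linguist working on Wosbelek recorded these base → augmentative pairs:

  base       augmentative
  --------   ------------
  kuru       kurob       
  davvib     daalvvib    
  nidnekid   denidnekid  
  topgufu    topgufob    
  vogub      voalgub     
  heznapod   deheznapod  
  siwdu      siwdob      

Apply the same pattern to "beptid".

debeptid

"beptid" ends in -d. The stems ending in -d (nidnekid → denidnekid, heznapod → deheznapod) add the prefix de-.
The other patterns: stems ending in -u drop the final letter and add -ob; stems ending in -b insert -al- after the first vowel.
So beptid → debeptid.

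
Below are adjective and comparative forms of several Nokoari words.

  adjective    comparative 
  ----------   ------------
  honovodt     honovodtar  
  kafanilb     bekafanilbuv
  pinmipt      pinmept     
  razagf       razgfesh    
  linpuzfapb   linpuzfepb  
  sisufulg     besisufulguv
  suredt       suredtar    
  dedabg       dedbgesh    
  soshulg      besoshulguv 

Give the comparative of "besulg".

kafanilb and linpuzfapb both end in -b yet inflect differently (bekafanilbuv, linpuzfepb), so the final letter is not what conditions the rule; the second-to-last letter is.
"besulg" has second-to-last letter 'l'. The stems whose second-to-last letter is 'l' (soshulg → besoshulguv, kafanilb → bekafanilbuv, sisufulg → besisufulguv) add be- … -uv around the stem.
The other patterns: stems whose second-to-last letter is 'p' change the last vowel to 'e'; stems whose second-to-last letter is 'd' add -ar; stems whose second-to-last letter is 'b' or 'g' delete the last vowel and add -esh.
So besulg → bebesulguv.

bebesulguv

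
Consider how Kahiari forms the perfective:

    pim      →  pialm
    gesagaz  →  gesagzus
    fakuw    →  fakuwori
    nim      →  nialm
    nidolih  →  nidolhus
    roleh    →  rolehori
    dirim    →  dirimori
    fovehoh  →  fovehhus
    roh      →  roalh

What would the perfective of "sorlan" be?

sorlanori

roh and roleh both end in -h yet inflect differently (roalh, rolehori), so the final letter is not what conditions the rule; the number of vowels is.
"sorlan" has 2 vowels. The stems with 2 vowels (fakuw → fakuwori, roleh → rolehori, dirim → dirimori) add -ori.
So sorlan → sorlanori.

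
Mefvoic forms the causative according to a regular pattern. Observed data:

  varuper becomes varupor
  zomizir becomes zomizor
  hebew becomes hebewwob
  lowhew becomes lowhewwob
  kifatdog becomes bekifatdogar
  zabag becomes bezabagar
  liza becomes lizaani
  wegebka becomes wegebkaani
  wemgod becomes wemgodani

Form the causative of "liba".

"liba" ends in -a. The stems ending in -a (liza → lizaani, wegebka → wegebkaani) add -ani.
The other patterns: stems ending in -r change the last vowel to 'o'; stems ending in -w double the final consonant and add -ob; stems ending in -g add be- … -ar around the stem.
So liba → libaani.

libaani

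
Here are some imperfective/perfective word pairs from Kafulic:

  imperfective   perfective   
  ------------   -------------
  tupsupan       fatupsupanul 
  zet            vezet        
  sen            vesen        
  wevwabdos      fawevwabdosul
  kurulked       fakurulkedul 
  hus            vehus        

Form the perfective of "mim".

sen and tupsupan both end in -n yet inflect differently (vesen, fatupsupanul), so the final letter is not what conditions the rule; the number of vowels is.
"mim" has 1 vowel. The stems with 1 vowel (sen → vesen, zet → vezet, hus → vehus) add the prefix ve-.
The other pattern: stems with 3 vowels add fa- … -ul around the stem.
So mim → vemim.

vemim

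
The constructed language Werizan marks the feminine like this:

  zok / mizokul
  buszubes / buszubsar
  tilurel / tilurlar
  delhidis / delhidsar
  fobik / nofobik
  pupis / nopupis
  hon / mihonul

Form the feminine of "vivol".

novivol

"vivol" has 2 vowels. The stems with 2 vowels (fobik → nofobik, pupis → nopupis) add the prefix no-.
So vivol → novivol.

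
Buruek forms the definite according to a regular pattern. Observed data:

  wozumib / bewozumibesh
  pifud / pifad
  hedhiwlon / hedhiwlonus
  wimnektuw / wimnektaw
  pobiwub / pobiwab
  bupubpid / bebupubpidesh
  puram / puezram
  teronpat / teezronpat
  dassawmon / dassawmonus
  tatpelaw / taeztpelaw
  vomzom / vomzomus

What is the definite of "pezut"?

pezat

"pezut" has last vowel 'u'. The stems whose last vowel is 'u' (wimnektuw → wimnektaw, pobiwub → pobiwab, pifud → pifad) change the last vowel to 'a'.
The other patterns: stems whose last vowel is 'i' add be- … -esh around the stem; stems whose last vowel is 'a' insert -ez- after the first vowel; stems whose last vowel is 'o' add -us.
So pezut → pezat.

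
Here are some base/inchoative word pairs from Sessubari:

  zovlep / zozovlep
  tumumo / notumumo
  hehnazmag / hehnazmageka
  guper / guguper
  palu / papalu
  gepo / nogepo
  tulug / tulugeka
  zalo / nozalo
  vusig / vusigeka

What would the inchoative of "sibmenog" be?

tulug and palu both have last vowel 'u' yet inflect differently (tulugeka, papalu), so the last vowel is not what conditions the rule; the final letter is.
"sibmenog" ends in -g. The stems ending in -g (hehnazmag → hehnazmageka, vusig → vusigeka, tulug → tulugeka) add -eka.
The other patterns: stems ending in -o add the prefix no-; stems ending in -p, -r or -u repeat the first consonant+vowel as a prefix.
So sibmenog → sibmenogeka.

sibmenogeka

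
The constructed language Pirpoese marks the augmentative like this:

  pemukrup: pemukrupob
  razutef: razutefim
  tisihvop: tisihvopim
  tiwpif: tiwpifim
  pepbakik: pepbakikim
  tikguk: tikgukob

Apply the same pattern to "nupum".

"nupum" has last vowel 'u'. The stems whose last vowel is 'u' (pemukrup → pemukrupob, tikguk → tikgukob) add -ob.
So nupum → nupumob.

nupumob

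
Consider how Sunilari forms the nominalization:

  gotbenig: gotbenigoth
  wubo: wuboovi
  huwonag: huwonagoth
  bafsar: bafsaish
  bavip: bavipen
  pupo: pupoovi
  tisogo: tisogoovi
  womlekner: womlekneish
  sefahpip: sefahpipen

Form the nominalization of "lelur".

leluish

huwonag and bafsar both have last vowel 'a' yet inflect differently (huwonagoth, bafsaish), so the last vowel is not what conditions the rule; the final letter is.
"lelur" ends in -r. The stems ending in -r (bafsar → bafsaish, womlekner → womlekneish) drop the final letter and add -ish.
The other patterns: stems ending in -o add -ovi; stems ending in -g add -oth; stems ending in -p add -en.
So lelur → leluish.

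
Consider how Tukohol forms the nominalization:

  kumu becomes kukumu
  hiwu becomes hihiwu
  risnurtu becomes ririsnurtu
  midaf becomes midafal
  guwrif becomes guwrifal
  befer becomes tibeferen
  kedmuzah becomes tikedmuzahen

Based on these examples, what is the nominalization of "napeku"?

midaf and kedmuzah both have last vowel 'a' yet inflect differently (midafal, tikedmuzahen), so the last vowel is not what conditions the rule; the final letter is.
"napeku" ends in -u. The stems ending in -u (kumu → kukumu, hiwu → hihiwu, risnurtu → ririsnurtu) repeat the first consonant+vowel as a prefix.
The other patterns: stems ending in -f add -al; stems ending in -h or -r add ti- … -en around the stem.
So napeku → nanapeku.

nanapeku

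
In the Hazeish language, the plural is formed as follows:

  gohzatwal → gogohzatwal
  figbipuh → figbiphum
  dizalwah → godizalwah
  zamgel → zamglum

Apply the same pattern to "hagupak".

gohagupak

dizalwah and figbipuh both end in -h yet inflect differently (godizalwah, figbiphum), so the final letter is not what conditions the rule; the last vowel is.
"hagupak" has last vowel 'a'. The stems whose last vowel is 'a' (dizalwah → godizalwah, gohzatwal → gogohzatwal) add the prefix go-.
The other pattern: stems whose last vowel is 'e' or 'u' delete the last vowel and add -um.
So hagupak → gohagupak.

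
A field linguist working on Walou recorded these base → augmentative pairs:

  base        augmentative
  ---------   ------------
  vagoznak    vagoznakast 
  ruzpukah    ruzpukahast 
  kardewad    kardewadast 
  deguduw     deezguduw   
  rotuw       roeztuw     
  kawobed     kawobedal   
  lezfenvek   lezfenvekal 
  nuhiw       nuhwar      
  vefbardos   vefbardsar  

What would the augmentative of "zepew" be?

"zepew" has last vowel 'e'. The stems whose last vowel is 'e' (kawobed → kawobedal, lezfenvek → lezfenvekal) add -al.
The other patterns: stems whose last vowel is 'a' add -ast; stems whose last vowel is 'u' insert -ez- after the first vowel; stems whose last vowel is 'i' or 'o' delete the last vowel and add -ar.
So zepew → zepewal.

zepewal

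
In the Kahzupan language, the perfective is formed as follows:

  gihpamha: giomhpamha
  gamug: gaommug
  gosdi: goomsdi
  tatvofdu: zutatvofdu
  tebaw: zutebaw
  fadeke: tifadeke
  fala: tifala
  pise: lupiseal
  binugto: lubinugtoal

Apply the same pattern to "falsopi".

gihpamha and fala both end in -a yet inflect differently (giomhpamha, tifala), so the final letter is not what conditions the rule; the first letter is.
"falsopi" begins with f-. The stems beginning with f- (fadeke → tifadeke, fala → tifala) add the prefix ti-.
The other patterns: stems beginning with g- insert -om- after the first vowel; stems beginning with t- add the prefix zu-; stems beginning with b- or p- add lu- … -al around the stem.
So falsopi → tifalsopi.

tifalsopi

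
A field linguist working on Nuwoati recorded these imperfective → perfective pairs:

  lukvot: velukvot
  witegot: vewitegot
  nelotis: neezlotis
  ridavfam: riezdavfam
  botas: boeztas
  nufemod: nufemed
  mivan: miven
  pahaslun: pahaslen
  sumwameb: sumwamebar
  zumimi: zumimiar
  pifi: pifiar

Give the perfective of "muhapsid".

"muhapsid" ends in -d. The one such stem in the data (nufemod → nufemed) changes the last vowel to 'e' (as do mivan, pahaslun), so the same rule applies.
The other patterns: stems ending in -t add the prefix ve-; stems ending in -m or -s insert -ez- after the first vowel; stems ending in -b or -i add -ar.
So muhapsid → muhapsed.

muhapsed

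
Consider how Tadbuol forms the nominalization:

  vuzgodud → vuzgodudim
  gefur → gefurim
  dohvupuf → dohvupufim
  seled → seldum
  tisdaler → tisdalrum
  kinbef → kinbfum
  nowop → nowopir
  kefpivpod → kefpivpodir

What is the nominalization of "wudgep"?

"wudgep" has last vowel 'e'. The stems whose last vowel is 'e' (seled → seldum, tisdaler → tisdalrum, kinbef → kinbfum) delete the last vowel and add -um.
The other patterns: stems whose last vowel is 'u' add -im; stems whose last vowel is 'o' add -ir.
So wudgep → wudgpum.

wudgpum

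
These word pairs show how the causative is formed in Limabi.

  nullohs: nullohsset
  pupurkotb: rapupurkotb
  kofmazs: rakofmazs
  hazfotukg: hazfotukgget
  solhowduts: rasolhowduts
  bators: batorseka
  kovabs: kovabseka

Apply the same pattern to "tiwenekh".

nullohs and kovabs both end in -s yet inflect differently (nullohsset, kovabseka), so the final letter is not what conditions the rule; the second-to-last letter is.
"tiwenekh" has second-to-last letter 'k'. The one such stem in the data (hazfotukg → hazfotukgget) doubles the final consonant and adds -et (as does nullohs), so the same rule applies.
So tiwenekh → tiwenekhhet.

tiwenekhhet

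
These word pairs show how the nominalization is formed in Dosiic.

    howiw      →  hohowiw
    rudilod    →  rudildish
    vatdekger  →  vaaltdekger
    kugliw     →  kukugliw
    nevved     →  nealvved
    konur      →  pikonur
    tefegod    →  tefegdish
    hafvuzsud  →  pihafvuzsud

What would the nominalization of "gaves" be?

"gaves" has last vowel 'e'. The stems whose last vowel is 'e' (nevved → nealvved, vatdekger → vaaltdekger) insert -al- after the first vowel.
The other patterns: stems whose last vowel is 'u' add the prefix pi-; stems whose last vowel is 'i' repeat the first consonant+vowel as a prefix; stems whose last vowel is 'o' delete the last vowel and add -ish.
So gaves → gaalves.

gaalves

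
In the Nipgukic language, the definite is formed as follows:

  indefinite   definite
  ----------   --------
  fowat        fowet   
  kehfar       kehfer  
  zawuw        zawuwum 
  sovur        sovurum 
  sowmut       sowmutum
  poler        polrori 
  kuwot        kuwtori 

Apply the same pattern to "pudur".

kehfar and sovur both end in -r yet inflect differently (kehfer, sovurum), so the final letter is not what conditions the rule; the last vowel is.
"pudur" has last vowel 'u'. The stems whose last vowel is 'u' (zawuw → zawuwum, sovur → sovurum, sowmut → sowmutum) add -um.
So pudur → pudurum.

pudurum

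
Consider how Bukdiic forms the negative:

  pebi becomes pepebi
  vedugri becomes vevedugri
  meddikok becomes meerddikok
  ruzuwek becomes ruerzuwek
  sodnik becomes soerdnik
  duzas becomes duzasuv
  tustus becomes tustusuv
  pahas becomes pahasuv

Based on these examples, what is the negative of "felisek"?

feerlisek

pebi and sodnik both have last vowel 'i' yet inflect differently (pepebi, soerdnik), so the last vowel is not what conditions the rule; the final letter is.
"felisek" ends in -k. The stems ending in -k (meddikok → meerddikok, ruzuwek → ruerzuwek, sodnik → soerdnik) insert -er- after the first vowel.
The other patterns: stems ending in -i repeat the first consonant+vowel as a prefix; stems ending in -s add -uv.
So felisek → feerlisek.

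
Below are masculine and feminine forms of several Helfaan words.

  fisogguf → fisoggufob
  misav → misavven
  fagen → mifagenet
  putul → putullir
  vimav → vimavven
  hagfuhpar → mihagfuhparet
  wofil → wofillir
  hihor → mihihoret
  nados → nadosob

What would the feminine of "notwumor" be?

"notwumor" ends in -r. The stems ending in -r (hagfuhpar → mihagfuhparet, hihor → mihihoret) add mi- … -et around the stem.
The other patterns: stems ending in -v double the final consonant and add -en; stems ending in -l double the final consonant and add -ir; stems ending in -f or -s add -ob.
So notwumor → minotwumoret.

minotwumoret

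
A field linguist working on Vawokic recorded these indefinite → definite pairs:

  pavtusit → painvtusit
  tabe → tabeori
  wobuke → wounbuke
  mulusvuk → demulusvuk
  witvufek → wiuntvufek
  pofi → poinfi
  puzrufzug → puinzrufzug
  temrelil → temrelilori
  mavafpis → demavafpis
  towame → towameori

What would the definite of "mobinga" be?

demobinga

tabe and wobuke both end in -e yet inflect differently (tabeori, wounbuke), so the final letter is not what conditions the rule; the first letter is.
"mobinga" begins with m-. The stems beginning with m- (mavafpis → demavafpis, mulusvuk → demulusvuk) add the prefix de-.
The other patterns: stems beginning with t- add -ori; stems beginning with w- insert -un- after the first vowel; stems beginning with p- insert -in- after the first vowel.
So mobinga → demobinga.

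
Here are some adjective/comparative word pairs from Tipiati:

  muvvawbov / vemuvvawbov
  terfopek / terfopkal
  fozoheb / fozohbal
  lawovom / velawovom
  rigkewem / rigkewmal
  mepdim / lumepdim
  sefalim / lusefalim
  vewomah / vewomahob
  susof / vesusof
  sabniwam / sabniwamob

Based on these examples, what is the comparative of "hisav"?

sabniwam and rigkewem both end in -m yet inflect differently (sabniwamob, rigkewmal), so the final letter is not what conditions the rule; the last vowel is.
"hisav" has last vowel 'a'. The stems whose last vowel is 'a' (sabniwam → sabniwamob, vewomah → vewomahob) add -ob.
The other patterns: stems whose last vowel is 'e' delete the last vowel and add -al; stems whose last vowel is 'i' add the prefix lu-; stems whose last vowel is 'o' add the prefix ve-.
So hisav → hisavob.

hisavob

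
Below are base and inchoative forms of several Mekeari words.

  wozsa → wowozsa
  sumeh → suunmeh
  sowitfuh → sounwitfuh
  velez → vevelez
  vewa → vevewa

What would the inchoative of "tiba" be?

titiba

sumeh and velez both have last vowel 'e' yet inflect differently (suunmeh, vevelez), so the last vowel is not what conditions the rule; the final letter is.
"tiba" ends in -a. The stems ending in -a (wozsa → wowozsa, vewa → vevewa) repeat the first consonant+vowel as a prefix.
The other pattern: stems ending in -h insert -un- after the first vowel.
So tiba → titiba.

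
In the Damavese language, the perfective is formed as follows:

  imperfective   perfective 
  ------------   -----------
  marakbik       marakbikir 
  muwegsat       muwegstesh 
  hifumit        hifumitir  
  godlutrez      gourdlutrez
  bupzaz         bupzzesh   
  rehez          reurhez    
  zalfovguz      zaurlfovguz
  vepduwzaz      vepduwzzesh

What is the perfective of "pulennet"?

puurlennet

hifumit and muwegsat both end in -t yet inflect differently (hifumitir, muwegstesh), so the final letter is not what conditions the rule; the last vowel is.
"pulennet" has last vowel 'e'. The stems whose last vowel is 'e' (rehez → reurhez, godlutrez → gourdlutrez) insert -ur- after the first vowel.
So pulennet → puurlennet.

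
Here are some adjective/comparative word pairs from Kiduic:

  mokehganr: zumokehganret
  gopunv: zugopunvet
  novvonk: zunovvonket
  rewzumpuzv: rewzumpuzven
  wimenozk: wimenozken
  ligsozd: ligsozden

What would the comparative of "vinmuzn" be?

vinmuznen

gopunv and rewzumpuzv both end in -v yet inflect differently (zugopunvet, rewzumpuzven), so the final letter is not what conditions the rule; the second-to-last letter is.
"vinmuzn" has second-to-last letter 'z'. The stems whose second-to-last letter is 'z' (rewzumpuzv → rewzumpuzven, wimenozk → wimenozken, ligsozd → ligsozden) add -en.
The other pattern: stems whose second-to-last letter is 'n' add zu- … -et around the stem.
So vinmuzn → vinmuznen.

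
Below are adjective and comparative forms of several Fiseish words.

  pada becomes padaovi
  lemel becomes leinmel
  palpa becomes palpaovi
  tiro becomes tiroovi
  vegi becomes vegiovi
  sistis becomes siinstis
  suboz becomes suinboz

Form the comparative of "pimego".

pimegoovi

sistis and vegi both have last vowel 'i' yet inflect differently (siinstis, vegiovi), so the last vowel is not what conditions the rule; whether the stem ends in a vowel or a consonant is.
"pimego" ends in a vowel. The stems ending in a vowel (vegi → vegiovi, palpa → palpaovi, pada → padaovi) add -ovi.
The other pattern: stems ending in a consonant insert -in- after the first vowel.
So pimego → pimegoovi.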